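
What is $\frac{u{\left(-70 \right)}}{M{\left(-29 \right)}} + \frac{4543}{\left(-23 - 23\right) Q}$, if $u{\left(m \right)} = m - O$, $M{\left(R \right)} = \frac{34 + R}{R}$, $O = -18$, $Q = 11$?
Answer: $\frac{67303}{230} \approx 292.62$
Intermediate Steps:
$M{\left(R \right)} = \frac{34 + R}{R}$
$u{\left(m \right)} = 18 + m$ ($u{\left(m \right)} = m - -18 = m + 18 = 18 + m$)
$\frac{u{\left(-70 \right)}}{M{\left(-29 \right)}} + \frac{4543}{\left(-23 - 23\right) Q} = \frac{18 - 70}{\frac{1}{-29} \left(34 - 29\right)} + \frac{4543}{\left(-23 - 23\right) 11} = - \frac{52}{\left(- \frac{1}{29}\right) 5} + \frac{4543}{\left(-46\right) 11} = - \frac{52}{- \frac{5}{29}} + \frac{4543}{-506} = \left(-52\right) \left(- \frac{29}{5}\right) + 4543 \left(- \frac{1}{506}\right) = \frac{1508}{5} - \frac{413}{46} = \frac{67303}{230}$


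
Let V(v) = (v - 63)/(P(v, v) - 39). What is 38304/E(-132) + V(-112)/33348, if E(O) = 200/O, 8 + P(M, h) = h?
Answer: -478736950991/18936900 ≈ -25281.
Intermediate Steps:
P(M, h) = -8 + h
V(v) = (-63 + v)/(-47 + v) (V(v) = (v - 63)/((-8 + v) - 39) = (-63 + v)/(-47 + v))
38304/E(-132) + V(-112)/33348 = 38304/((200/(-132))) + ((-63 - 112)/(-47 - 112))/33348 = 38304/((200*(-1/132))) + (-175/(-159))*(1/33348) = 38304/(-50/33) - 1/159*(-175)*(1/33348) = 38304*(-33/50) + (175/159)*(1/33348) = -632016/25 + 25/757476 = -478736950991/18936900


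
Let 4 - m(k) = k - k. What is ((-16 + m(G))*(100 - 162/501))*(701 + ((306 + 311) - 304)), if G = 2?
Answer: -202548528/167 ≈ -1.2129e+6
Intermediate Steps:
m(k) = 4 (m(k) = 4 - (k - k) = 4 - 1*0 = 4 + 0 = 4)
((-16 + m(G))*(100 - 162/501))*(701 + ((306 + 311) - 304)) = ((-16 + 4)*(100 - 162/501))*(701 + ((306 + 311) - 304)) = (-12*(100 - 162*1/501))*(701 + (617 - 304)) = (-12*(100 - 54/167))*(701 + 313) = -12*16646/167*1014 = -199752/167*1014 = -202548528/167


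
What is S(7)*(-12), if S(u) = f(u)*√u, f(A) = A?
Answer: -84*√7 ≈ -222.24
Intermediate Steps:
S(u) = u^(3/2) (S(u) = u*√u = u^(3/2))
S(7)*(-12) = 7^(3/2)*(-12) = (7*√7)*(-12) = -84*√7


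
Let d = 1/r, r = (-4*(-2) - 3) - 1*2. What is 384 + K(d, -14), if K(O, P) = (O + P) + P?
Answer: 1069/3 ≈ 356.33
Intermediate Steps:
r = 3 (r = (8 - 3) - 2 = 5 - 2 = 3)
d = 1/3 ≈ 0.33333
K(O, P) = O + 2*P
384 + K(d, -14) = 384 + (1/3 + 2*(-14)) = 384 + (1/3 - 28) = 384 - 83/3 = 1069/3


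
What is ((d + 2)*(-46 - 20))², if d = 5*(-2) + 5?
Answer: 39204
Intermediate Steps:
d = -5 (d = -10 + 5 = -5)
((d + 2)*(-46 - 20))² = ((-5 + 2)*(-46 - 20))² = (-3*(-66))² = 198² = 39204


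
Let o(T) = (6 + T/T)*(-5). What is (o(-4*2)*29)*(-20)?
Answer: 20300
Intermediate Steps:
o(T) = -35 (o(T) = (6 + 1)*(-5) = 7*(-5) = -35)
(o(-4*2)*29)*(-20) = -35*29*(-20) = -1015*(-20) = 20300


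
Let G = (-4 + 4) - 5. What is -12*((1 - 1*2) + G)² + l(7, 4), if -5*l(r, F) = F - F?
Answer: -432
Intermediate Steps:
G = -5 (G = 0 - 5 = -5)
l(r, F) = 0 (l(r, F) = -(F - F)/5 = -⅕*0 = 0)
-12*((1 - 1*2) + G)² + l(7, 4) = -12*((1 - 1*2) - 5)² + 0 = -12*((1 - 2) - 5)² + 0 = -12*(-1 - 5)² + 0 = -12*(-6)² + 0 = -12*36 + 0 = -432 + 0 = -432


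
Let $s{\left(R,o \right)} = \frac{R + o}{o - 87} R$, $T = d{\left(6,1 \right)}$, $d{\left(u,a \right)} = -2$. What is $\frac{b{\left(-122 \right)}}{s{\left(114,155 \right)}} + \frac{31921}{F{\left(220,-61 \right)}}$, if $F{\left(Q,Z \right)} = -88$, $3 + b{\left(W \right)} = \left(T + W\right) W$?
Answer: $- \frac{444190693}{1349304} \approx -329.2$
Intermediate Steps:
$T = -2$
$s{\left(R,o \right)} = \frac{R \left(R + o\right)}{-87 + o}$ ($s{\left(R,o \right)} = \frac{R + o}{-87 + o} R = \frac{R \left(R + o\right)}{-87 + o}$)
$b{\left(W \right)} = -3 + W \left(-2 + W\right)$ ($b{\left(W \right)} = -3 + \left(-2 + W\right) W = -3 + W \left(-2 + W\right)$)
$\frac{b{\left(-122 \right)}}{s{\left(114,155 \right)}} + \frac{31921}{F{\left(220,-61 \right)}} = \frac{-3 + \left(-122\right)^{2} - -244}{114 \frac{1}{-87 + 155} \left(114 + 155\right)} + \frac{31921}{-88} = \frac{-3 + 14884 + 244}{114 \cdot \frac{1}{68} \cdot 269} + 31921 \left(- \frac{1}{88}\right) = \frac{15125}{114 \cdot \frac{1}{68} \cdot 269} - \frac{31921}{88} = \frac{15125}{\frac{15333}{34}} - \frac{31921}{88} = 15125 \cdot \frac{34}{15333} - \frac{31921}{88} = \frac{514250}{15333} - \frac{31921}{88} = - \frac{444190693}{1349304}$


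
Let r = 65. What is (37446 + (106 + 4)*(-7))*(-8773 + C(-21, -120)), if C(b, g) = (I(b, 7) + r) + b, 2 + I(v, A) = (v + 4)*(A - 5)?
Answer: -321465140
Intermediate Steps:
I(v, A) = -2 + (-5 + A)*(4 + v) (I(v, A) = -2 + (v + 4)*(A - 5) = -2 + (4 + v)*(-5 + A) = -2 + (-5 + A)*(4 + v))
C(b, g) = 71 + 3*b (C(b, g) = ((-22 - 5*b + 4*7 + 7*b) + 65) + b = ((-22 - 5*b + 28 + 7*b) + 65) + b = ((6 + 2*b) + 65) + b = (71 + 2*b) + b = 71 + 3*b)
(37446 + (106 + 4)*(-7))*(-8773 + C(-21, -120)) = (37446 + (106 + 4)*(-7))*(-8773 + (71 + 3*(-21))) = (37446 + 110*(-7))*(-8773 + (71 - 63)) = (37446 - 770)*(-8773 + 8) = 36676*(-8765) = -321465140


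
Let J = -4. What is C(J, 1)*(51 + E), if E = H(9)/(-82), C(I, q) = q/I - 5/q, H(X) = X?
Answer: -87633/328 ≈ -267.17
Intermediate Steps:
C(I, q) = -5/q + q/I
E = -9/82 (E = 9/(-82) = 9*(-1/82) = -9/82 ≈ -0.10976)
C(J, 1)*(51 + E) = (-5/1 + 1/(-4))*(51 - 9/82) = (-5*1 + 1*(-¼))*(4173/82) = (-5 - ¼)*(4173/82) = -21/4*4173/82 = -87633/328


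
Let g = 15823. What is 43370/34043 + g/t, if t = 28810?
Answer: 1788152089/980778830 ≈ 1.8232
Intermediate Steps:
43370/34043 + g/t = 43370/34043 + 15823/28810 = 1788152089/980778830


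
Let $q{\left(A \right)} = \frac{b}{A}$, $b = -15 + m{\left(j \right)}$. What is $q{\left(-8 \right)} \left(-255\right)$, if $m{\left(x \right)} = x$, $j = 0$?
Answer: $- \frac{3825}{8} \approx -478.13$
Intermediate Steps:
$b = -15$ ($b = -15 + 0 = -15$)
$q{\left(A \right)} = - \frac{15}{A}$
$q{\left(-8 \right)} \left(-255\right) = - \frac{15}{-8} \left(-255\right) = \left(-15\right) \left(- \frac{1}{8}\right) \left(-255\right) = \frac{15}{8} \left(-255\right) = - \frac{3825}{8}$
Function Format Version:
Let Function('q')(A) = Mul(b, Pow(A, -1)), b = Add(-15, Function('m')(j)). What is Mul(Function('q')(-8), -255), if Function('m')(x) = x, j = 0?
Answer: Rational(-3825, 8) ≈ -478.13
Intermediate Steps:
b = -15 (b = Add(-15, 0) = -15)
Function('q')(A) = Mul(-15, Pow(A, -1))
Mul(Function('q')(-8), -255) = Mul(Mul(-15, Pow(-8, -1)), -255) = Mul(Mul(-15, Rational(-1, 8)), -255) = Mul(Rational(15, 8), -255) = Rational(-3825, 8)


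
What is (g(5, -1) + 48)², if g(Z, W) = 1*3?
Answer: 2601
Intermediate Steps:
g(Z, W) = 3
(g(5, -1) + 48)² = (3 + 48)² = 51² = 2601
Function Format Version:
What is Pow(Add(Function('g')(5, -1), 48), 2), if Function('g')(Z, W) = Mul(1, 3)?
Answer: 2601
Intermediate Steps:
Function('g')(Z, W) = 3
Pow(Add(Function('g')(5, -1), 48), 2) = Pow(Add(3, 48), 2) = Pow(51, 2) = 2601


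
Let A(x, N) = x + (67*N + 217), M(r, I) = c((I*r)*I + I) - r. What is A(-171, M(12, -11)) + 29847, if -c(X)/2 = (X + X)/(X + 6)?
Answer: 41705595/1447 ≈ 28822.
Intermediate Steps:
c(X) = -4*X/(6 + X) (c(X) = -2*(X + X)/(X + 6) = -2*2*X/(6 + X) = -4*X/(6 + X))
M(r, I) = -r - 4*(I + r*I²)/(6 + I + r*I²) (M(r, I) = -4*((I*r)*I + I)/(6 + ((I*r)*I + I)) - r = -4*(r*I² + I)/(6 + (r*I² + I)) - r = -4*(I + r*I²)/(6 + (I + r*I²)) - r = -4*(I + r*I²)/(6 + I + r*I²) - r = -r - 4*(I + r*I²)/(6 + I + r*I²))
A(x, N) = 217 + x + 67*N (A(x, N) = x + (217 + 67*N) = 217 + x + 67*N)
A(-171, M(12, -11)) + 29847 = (217 - 171 + 67*((-1*12*(6 - 11*(1 - 11*12)) - 4*(-11)*(1 - 11*12))/(6 - 11*(1 - 11*12)))) + 29847 = (217 - 171 + 67*((-1*12*(6 - 11*(1 - 132)) - 4*(-11)*(1 - 132))/(6 - 11*(1 - 132)))) + 29847 = (217 - 171 + 67*((-1*12*(6 - 11*(-131)) - 4*(-11)*(-131))/(6 - 11*(-131)))) + 29847 = (217 - 171 + 67*((-1*12*(6 + 1441) - 5764)/(6 + 1441))) + 29847 = (217 - 171 + 67*((-1*12*1447 - 5764)/1447)) + 29847 = (217 - 171 + 67*((-17364 - 5764)/1447)) + 29847 = (217 - 171 + 67*((1/1447)*(-23128))) + 29847 = (217 - 171 + 67*(-23128/1447)) + 29847 = (217 - 171 - 1549576/1447) + 29847 = -1483014/1447 + 29847 = 41705595/1447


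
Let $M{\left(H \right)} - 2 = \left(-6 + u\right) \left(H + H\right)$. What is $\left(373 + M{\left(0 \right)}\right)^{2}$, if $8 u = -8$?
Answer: $140625$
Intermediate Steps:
$u = -1$ ($u = \frac{1}{8} \left(-8\right) = -1$)
$M{\left(H \right)} = 2 - 14 H$ ($M{\left(H \right)} = 2 + \left(-6 - 1\right) \left(H + H\right) = 2 - 7 \cdot 2 H = 2 - 14 H$)
$\left(373 + M{\left(0 \right)}\right)^{2} = \left(373 + \left(2 - 0\right)\right)^{2} = \left(373 + \left(2 + 0\right)\right)^{2} = \left(373 + 2\right)^{2} = 375^{2} = 140625$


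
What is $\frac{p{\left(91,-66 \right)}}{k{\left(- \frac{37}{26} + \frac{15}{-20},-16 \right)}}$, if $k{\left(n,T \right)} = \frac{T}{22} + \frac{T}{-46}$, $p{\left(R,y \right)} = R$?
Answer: $- \frac{23023}{96} \approx -239.82$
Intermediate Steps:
$k{\left(n,T \right)} = \frac{6 T}{253}$ ($k{\left(n,T \right)} = T \frac{1}{22} + T \left(- \frac{1}{46}\right) = \frac{T}{22} - \frac{T}{46} = \frac{6 T}{253}$)
$\frac{p{\left(91,-66 \right)}}{k{\left(- \frac{37}{26} + \frac{15}{-20},-16 \right)}} = \frac{91}{\frac{6}{253} \left(-16\right)} = \frac{91}{- \frac{96}{253}} = 91 \left(- \frac{253}{96}\right) = - \frac{23023}{96}$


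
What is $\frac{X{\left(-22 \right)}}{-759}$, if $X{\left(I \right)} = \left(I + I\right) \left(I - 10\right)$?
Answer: $- \frac{128}{69} \approx -1.8551$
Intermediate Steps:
$X{\left(I \right)} = 2 I \left(-10 + I\right)$
$\frac{X{\left(-22 \right)}}{-759} = \frac{2 \left(-22\right) \left(-10 - 22\right)}{-759} = 2 \left(-22\right) \left(-32\right) \left(- \frac{1}{759}\right) = 1408 \left(- \frac{1}{759}\right) = - \frac{128}{69}$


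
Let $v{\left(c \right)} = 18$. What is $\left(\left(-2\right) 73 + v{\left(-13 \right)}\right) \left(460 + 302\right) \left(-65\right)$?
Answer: $6339840$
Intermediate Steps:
$\left(\left(-2\right) 73 + v{\left(-13 \right)}\right) \left(460 + 302\right) \left(-65\right) = \left(\left(-2\right) 73 + 18\right) \left(460 + 302\right) \left(-65\right) = \left(-146 + 18\right) 762 \left(-65\right) = \left(-128\right) 762 \left(-65\right) = \left(-97536\right) \left(-65\right) = 6339840$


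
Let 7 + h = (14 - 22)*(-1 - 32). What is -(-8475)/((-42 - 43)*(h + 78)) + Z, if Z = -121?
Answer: -138158/1139 ≈ -121.30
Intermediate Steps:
h = 257 (h = -7 + (14 - 22)*(-1 - 32) = -7 - 8*(-33) = -7 + 264 = 257)
-(-8475)/((-42 - 43)*(h + 78)) + Z = -(-8475)/((-42 - 43)*(257 + 78)) - 121 = -(-8475)/((-85*335)) - 121 = -(-8475)/(-28475) - 121 = -(-8475)*(-1)/28475 - 121 = -75*113/28475 - 121 = -339/1139 - 121 = -138158/1139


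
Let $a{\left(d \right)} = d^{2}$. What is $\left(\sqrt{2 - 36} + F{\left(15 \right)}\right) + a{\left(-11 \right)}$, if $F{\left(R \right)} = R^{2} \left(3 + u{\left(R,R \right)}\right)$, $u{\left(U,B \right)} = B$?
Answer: $4171 + i \sqrt{34} \approx 4171.0 + 5.831 i$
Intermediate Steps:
$F{\left(R \right)} = R^{2} \left(3 + R\right)$
$\left(\sqrt{2 - 36} + F{\left(15 \right)}\right) + a{\left(-11 \right)} = \left(\sqrt{2 - 36} + 15^{2} \left(3 + 15\right)\right) + \left(-11\right)^{2} = \left(\sqrt{-34} + 225 \cdot 18\right) + 121 = \left(i \sqrt{34} + 4050\right) + 121 = \left(4050 + i \sqrt{34}\right) + 121 = 4171 + i \sqrt{34}$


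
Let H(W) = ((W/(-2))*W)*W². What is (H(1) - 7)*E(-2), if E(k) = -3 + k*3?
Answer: 135/2 ≈ 67.500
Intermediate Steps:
H(W) = -W⁴/2 (H(W) = ((W*(-½))*W)*W² = ((-W/2)*W)*W² = (-W²/2)*W² = -W⁴/2)
E(k) = -3 + 3*k
(H(1) - 7)*E(-2) = (-½*1⁴ - 7)*(-3 + 3*(-2)) = (-½*1 - 7)*(-3 - 6) = (-½ - 7)*(-9) = -15/2*(-9) = 135/2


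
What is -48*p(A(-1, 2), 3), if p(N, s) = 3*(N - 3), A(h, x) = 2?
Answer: 144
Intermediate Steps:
p(N, s) = -9 + 3*N (p(N, s) = 3*(-3 + N) = -9 + 3*N)
-48*p(A(-1, 2), 3) = -48*(-9 + 3*2) = -48*(-9 + 6) = -48*(-3) = 144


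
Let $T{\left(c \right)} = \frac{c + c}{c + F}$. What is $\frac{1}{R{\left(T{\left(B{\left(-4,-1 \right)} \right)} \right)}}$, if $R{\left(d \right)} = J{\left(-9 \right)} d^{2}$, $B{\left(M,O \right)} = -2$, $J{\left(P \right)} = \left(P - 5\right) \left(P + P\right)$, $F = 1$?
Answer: $\frac{1}{4032} \approx 0.00024802$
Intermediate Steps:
$J{\left(P \right)} = 2 P \left(-5 + P\right)$ ($J{\left(P \right)} = \left(-5 + P\right) 2 P = 2 P \left(-5 + P\right)$)
$T{\left(c \right)} = \frac{2 c}{1 + c}$ ($T{\left(c \right)} = \frac{c + c}{c + 1} = \frac{2 c}{1 + c}$)
$R{\left(d \right)} = 252 d^{2}$ ($R{\left(d \right)} = 2 \left(-9\right) \left(-5 - 9\right) d^{2} = 2 \left(-9\right) \left(-14\right) d^{2} = 252 d^{2}$)
$\frac{1}{R{\left(T{\left(B{\left(-4,-1 \right)} \right)} \right)}} = \frac{1}{252 \left(2 \left(-2\right) \frac{1}{1 - 2}\right)^{2}} = \frac{1}{252 \left(2 \left(-2\right) \frac{1}{-1}\right)^{2}} = \frac{1}{252 \left(2 \left(-2\right) \left(-1\right)\right)^{2}} = \frac{1}{252 \cdot 4^{2}} = \frac{1}{252 \cdot 16} = \frac{1}{4032}$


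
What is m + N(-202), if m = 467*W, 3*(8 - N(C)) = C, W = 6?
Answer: 8632/3 ≈ 2877.3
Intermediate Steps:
N(C) = 8 - C/3
m = 2802 (m = 467*6 = 2802)
m + N(-202) = 2802 + (8 - 1/3*(-202)) = 2802 + (8 + 202/3) = 2802 + 226/3 = 8632/3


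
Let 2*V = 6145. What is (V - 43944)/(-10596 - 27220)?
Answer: 81743/75632 ≈ 1.0808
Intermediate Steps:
V = 6145/2 (V = (½)*6145 = 6145/2 ≈ 3072.5)
(V - 43944)/(-10596 - 27220) = (6145/2 - 43944)/(-10596 - 27220) = -81743/2/(-37816) = -81743/2*(-1/37816) = 81743/75632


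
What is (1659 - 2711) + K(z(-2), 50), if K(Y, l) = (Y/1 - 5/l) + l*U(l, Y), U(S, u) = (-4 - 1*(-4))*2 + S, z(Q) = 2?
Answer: 14499/10 ≈ 1449.9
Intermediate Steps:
U(S, u) = S (U(S, u) = (-4 + 4)*2 + S = 0*2 + S = 0 + S = S)
K(Y, l) = Y + l**2 - 5/l (K(Y, l) = (Y/1 - 5/l) + l*l = (Y*1 - 5/l) + l**2 = (Y - 5/l) + l**2 = Y + l**2 - 5/l)
(1659 - 2711) + K(z(-2), 50) = (1659 - 2711) + (2 + 50**2 - 5/50) = -1052 + (2 + 2500 - 5*1/50) = -1052 + (2 + 2500 - 1/10) = -1052 + 25019/10 = 14499/10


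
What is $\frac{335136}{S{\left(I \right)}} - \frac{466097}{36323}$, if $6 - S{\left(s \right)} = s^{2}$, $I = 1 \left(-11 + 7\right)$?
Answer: $- \frac{6088902949}{181615} \approx -33526.0$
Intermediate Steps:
$I = -4$ ($I = 1 \left(-4\right) = -4$)
$S{\left(s \right)} = 6 - s^{2}$
$\frac{335136}{S{\left(I \right)}} - \frac{466097}{36323} = \frac{335136}{6 - \left(-4\right)^{2}} - \frac{466097}{36323} = \frac{335136}{6 - 16} - \frac{466097}{36323} = \frac{335136}{-10} - \frac{466097}{36323} = 335136 \left(- \frac{1}{10}\right) - \frac{466097}{36323} = - \frac{167568}{5} - \frac{466097}{36323} = - \frac{6088902949}{181615}$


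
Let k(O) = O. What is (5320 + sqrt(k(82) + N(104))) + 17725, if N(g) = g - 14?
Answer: 23045 + 2*sqrt(43) ≈ 23058.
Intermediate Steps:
N(g) = -14 + g
(5320 + sqrt(k(82) + N(104))) + 17725 = (5320 + sqrt(82 + (-14 + 104))) + 17725 = (5320 + sqrt(82 + 90)) + 17725 = (5320 + sqrt(172)) + 17725 = (5320 + 2*sqrt(43)) + 17725 = 23045 + 2*sqrt(43)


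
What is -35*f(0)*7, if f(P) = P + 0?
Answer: 0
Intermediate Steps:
f(P) = P
-35*f(0)*7 = -35*0*7 = 0*7 = 0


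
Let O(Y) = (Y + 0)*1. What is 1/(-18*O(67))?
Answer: -1/1206 ≈ -0.00082919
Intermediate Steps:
O(Y) = Y (O(Y) = Y*1 = Y)
1/(-18*O(67)) = 1/(-18*67) = 1/(-1206) = -1/1206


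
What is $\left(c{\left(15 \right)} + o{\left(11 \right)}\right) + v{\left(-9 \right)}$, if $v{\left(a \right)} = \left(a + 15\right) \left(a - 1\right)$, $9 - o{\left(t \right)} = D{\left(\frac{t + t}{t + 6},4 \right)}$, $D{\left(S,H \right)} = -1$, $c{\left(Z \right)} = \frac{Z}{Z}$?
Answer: $-49$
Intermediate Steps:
$c{\left(Z \right)} = 1$
$o{\left(t \right)} = 10$ ($o{\left(t \right)} = 9 - -1 = 9 + 1 = 10$)
$v{\left(a \right)} = \left(-1 + a\right) \left(15 + a\right)$ ($v{\left(a \right)} = \left(15 + a\right) \left(-1 + a\right) = \left(-1 + a\right) \left(15 + a\right)$)
$\left(c{\left(15 \right)} + o{\left(11 \right)}\right) + v{\left(-9 \right)} = \left(1 + 10\right) + \left(-15 + \left(-9\right)^{2} + 14 \left(-9\right)\right) = 11 - 60 = -49$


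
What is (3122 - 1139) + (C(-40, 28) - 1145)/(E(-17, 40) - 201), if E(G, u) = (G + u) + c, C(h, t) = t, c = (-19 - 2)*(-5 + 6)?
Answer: 395734/199 ≈ 1988.6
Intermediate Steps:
c = -21 (c = -21*1 = -21)
E(G, u) = -21 + G + u (E(G, u) = (G + u) - 21 = -21 + G + u)
(3122 - 1139) + (C(-40, 28) - 1145)/(E(-17, 40) - 201) = (3122 - 1139) + (28 - 1145)/((-21 - 17 + 40) - 201) = 1983 - 1117/(2 - 201) = 1983 - 1117/(-199) = 1983 - 1117*(-1/199) = 1983 + 1117/199 = 395734/199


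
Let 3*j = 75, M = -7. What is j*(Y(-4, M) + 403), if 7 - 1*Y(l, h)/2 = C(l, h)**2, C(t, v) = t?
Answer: 9625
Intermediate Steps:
j = 25 (j = (1/3)*75 = 25)
Y(l, h) = 14 - 2*l**2
j*(Y(-4, M) + 403) = 25*((14 - 2*(-4)**2) + 403) = 25*((14 - 2*16) + 403) = 25*((14 - 32) + 403) = 25*(-18 + 403) = 25*385 = 9625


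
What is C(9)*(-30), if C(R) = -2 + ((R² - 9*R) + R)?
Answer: -210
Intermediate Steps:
C(R) = -2 + R² - 8*R (C(R) = -2 + (R² - 8*R) = -2 + R² - 8*R)
C(9)*(-30) = (-2 + 9² - 8*9)*(-30) = (-2 + 81 - 72)*(-30) = 7*(-30) = -210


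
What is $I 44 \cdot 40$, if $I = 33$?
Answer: $58080$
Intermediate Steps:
$I 44 \cdot 40 = 33 \cdot 44 \cdot 40 = 1452 \cdot 40 = 58080$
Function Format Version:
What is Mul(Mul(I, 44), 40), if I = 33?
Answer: 58080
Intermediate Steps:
Mul(Mul(I, 44), 40) = Mul(Mul(33, 44), 40) = Mul(1452, 40) = 58080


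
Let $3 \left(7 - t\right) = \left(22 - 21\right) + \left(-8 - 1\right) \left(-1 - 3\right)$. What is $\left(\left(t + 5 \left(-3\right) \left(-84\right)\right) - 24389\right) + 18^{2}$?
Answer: $- \frac{68431}{3} \approx -22810.0$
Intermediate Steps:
$t = - \frac{16}{3}$ ($t = 7 - \frac{\left(22 - 21\right) + \left(-8 - 1\right) \left(-1 - 3\right)}{3} = 7 - \frac{1 - -36}{3} = 7 - \frac{1 + 36}{3} = 7 - \frac{37}{3} = - \frac{16}{3} \approx -5.3333$)
$\left(\left(t + 5 \left(-3\right) \left(-84\right)\right) - 24389\right) + 18^{2} = \left(\left(- \frac{16}{3} + 5 \left(-3\right) \left(-84\right)\right) - 24389\right) + 18^{2} = \left(\left(- \frac{16}{3} - -1260\right) - 24389\right) + 324 = \left(\left(- \frac{16}{3} + 1260\right) - 24389\right) + 324 = \left(\frac{3764}{3} - 24389\right) + 324 = - \frac{69403}{3} + 324 = - \frac{68431}{3}$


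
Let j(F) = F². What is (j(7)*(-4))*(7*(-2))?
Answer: 2744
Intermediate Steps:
(j(7)*(-4))*(7*(-2)) = (7²*(-4))*(7*(-2)) = (49*(-4))*(-14) = -196*(-14) = 2744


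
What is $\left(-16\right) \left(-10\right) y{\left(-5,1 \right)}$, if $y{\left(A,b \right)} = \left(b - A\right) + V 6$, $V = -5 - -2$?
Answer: $-1920$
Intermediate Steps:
$V = -3$ ($V = -5 + 2 = -3$)
$y{\left(A,b \right)} = -18 + b - A$ ($y{\left(A,b \right)} = \left(b - A\right) - 18 = -18 + b - A$)
$\left(-16\right) \left(-10\right) y{\left(-5,1 \right)} = \left(-16\right) \left(-10\right) \left(-18 + 1 - -5\right) = 160 \left(-18 + 1 + 5\right) = 160 \left(-12\right) = -1920$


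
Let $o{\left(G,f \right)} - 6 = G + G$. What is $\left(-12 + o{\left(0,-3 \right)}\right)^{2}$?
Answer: $36$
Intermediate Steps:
$o{\left(G,f \right)} = 6 + 2 G$ ($o{\left(G,f \right)} = 6 + \left(G + G\right) = 6 + 2 G$)
$\left(-12 + o{\left(0,-3 \right)}\right)^{2} = \left(-12 + \left(6 + 2 \cdot 0\right)\right)^{2} = \left(-12 + \left(6 + 0\right)\right)^{2} = \left(-12 + 6\right)^{2} = \left(-6\right)^{2} = 36$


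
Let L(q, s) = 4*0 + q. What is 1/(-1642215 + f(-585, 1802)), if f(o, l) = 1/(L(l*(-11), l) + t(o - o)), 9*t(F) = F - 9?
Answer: -19823/32553627946 ≈ -6.0893e-7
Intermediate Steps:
L(q, s) = q (L(q, s) = 0 + q = q)
t(F) = -1 + F/9 (t(F) = (F - 9)/9 = (-9 + F)/9 = -1 + F/9)
f(o, l) = 1/(-1 - 11*l) (f(o, l) = 1/(l*(-11) + (-1 + (o - o)/9)) = 1/(-11*l + (-1 + (1/9)*0)) = 1/(-11*l + (-1 + 0)) = 1/(-11*l - 1) = 1/(-1 - 11*l))
1/(-1642215 + f(-585, 1802)) = 1/(-1642215 - 1/(1 + 11*1802)) = 1/(-1642215 - 1/(1 + 19822)) = 1/(-1642215 - 1/19823) = 1/(-32553627946/19823) = -19823/32553627946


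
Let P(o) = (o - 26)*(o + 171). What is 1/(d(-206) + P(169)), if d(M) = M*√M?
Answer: 12155/593161554 + 103*I*√206/1186323108 ≈ 2.0492e-5 + 1.2461e-6*I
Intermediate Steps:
P(o) = (-26 + o)*(171 + o)
d(M) = M^(3/2)
1/(d(-206) + P(169)) = 1/((-206)^(3/2) + (-4446 + 169² + 145*169)) = 1/(-206*I*√206 + (-4446 + 28561 + 24505)) = 1/(-206*I*√206 + 48620) = 1/(48620 - 206*I*√206)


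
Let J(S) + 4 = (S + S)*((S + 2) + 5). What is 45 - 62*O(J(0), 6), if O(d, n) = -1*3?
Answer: 231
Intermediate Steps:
J(S) = -4 + 2*S*(7 + S) (J(S) = -4 + (S + S)*((S + 2) + 5) = -4 + (2*S)*((2 + S) + 5) = -4 + (2*S)*(7 + S) = -4 + 2*S*(7 + S))
O(d, n) = -3
45 - 62*O(J(0), 6) = 45 - 62*(-3) = 45 + 186 = 231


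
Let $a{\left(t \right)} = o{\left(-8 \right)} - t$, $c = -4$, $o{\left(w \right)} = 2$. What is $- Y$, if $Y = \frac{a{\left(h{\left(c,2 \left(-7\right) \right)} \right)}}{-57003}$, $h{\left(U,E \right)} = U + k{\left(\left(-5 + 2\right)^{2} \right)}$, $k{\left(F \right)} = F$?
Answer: $- \frac{1}{19001} \approx -5.2629 \cdot 10^{-5}$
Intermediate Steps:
$h{\left(U,E \right)} = 9 + U$ ($h{\left(U,E \right)} = U + \left(-5 + 2\right)^{2} = U + \left(-3\right)^{2} = U + 9 = 9 + U$)
$a{\left(t \right)} = 2 - t$
$Y = \frac{1}{19001}$ ($Y = \frac{2 - \left(9 - 4\right)}{-57003} = \left(2 - 5\right) \left(- \frac{1}{57003}\right) = \left(-3\right) \left(- \frac{1}{57003}\right) = \frac{1}{19001} \approx 5.2629 \cdot 10^{-5}$)
$- Y = \left(-1\right) \frac{1}{19001} = - \frac{1}{19001}$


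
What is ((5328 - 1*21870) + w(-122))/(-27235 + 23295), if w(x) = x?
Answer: 4166/985 ≈ 4.2294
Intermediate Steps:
((5328 - 1*21870) + w(-122))/(-27235 + 23295) = ((5328 - 1*21870) - 122)/(-27235 + 23295) = ((5328 - 21870) - 122)/(-3940) = (-16542 - 122)*(-1/3940) = -16664*(-1/3940) = 4166/985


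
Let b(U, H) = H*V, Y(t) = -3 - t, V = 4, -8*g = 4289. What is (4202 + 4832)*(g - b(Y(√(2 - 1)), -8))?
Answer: -18217061/4 ≈ -4.5543e+6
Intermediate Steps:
g = -4289/8 (g = -⅛*4289 = -4289/8 ≈ -536.13)
b(U, H) = 4*H (b(U, H) = H*4 = 4*H)
(4202 + 4832)*(g - b(Y(√(2 - 1)), -8)) = (4202 + 4832)*(-4289/8 - 4*(-8)) = 9034*(-4289/8 - 1*(-32)) = 9034*(-4289/8 + 32) = 9034*(-4033/8) = -18217061/4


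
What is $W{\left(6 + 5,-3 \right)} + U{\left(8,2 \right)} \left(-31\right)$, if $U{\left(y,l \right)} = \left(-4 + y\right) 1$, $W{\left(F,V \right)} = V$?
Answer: $-127$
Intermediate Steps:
$U{\left(y,l \right)} = -4 + y$
$W{\left(6 + 5,-3 \right)} + U{\left(8,2 \right)} \left(-31\right) = -3 + \left(-4 + 8\right) \left(-31\right) = -3 + 4 \left(-31\right) = -3 - 124 = -127$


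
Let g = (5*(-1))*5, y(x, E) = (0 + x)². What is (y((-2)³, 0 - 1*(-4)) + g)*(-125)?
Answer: -4875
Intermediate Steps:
y(x, E) = x²
g = -25 (g = -5*5 = -25)
(y((-2)³, 0 - 1*(-4)) + g)*(-125) = (((-2)³)² - 25)*(-125) = ((-8)² - 25)*(-125) = (64 - 25)*(-125) = 39*(-125) = -4875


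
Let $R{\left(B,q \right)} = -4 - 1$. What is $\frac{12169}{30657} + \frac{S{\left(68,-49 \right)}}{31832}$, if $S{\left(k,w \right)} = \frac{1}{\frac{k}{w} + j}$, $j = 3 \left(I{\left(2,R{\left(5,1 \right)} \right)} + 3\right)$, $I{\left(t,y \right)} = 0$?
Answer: $\frac{144488127977}{364000861752} \approx 0.39694$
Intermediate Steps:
$R{\left(B,q \right)} = -5$
$j = 9$ ($j = 3 \left(0 + 3\right) = 3 \cdot 3 = 9$)
$S{\left(k,w \right)} = \frac{1}{9 + \frac{k}{w}}$ ($S{\left(k,w \right)} = \frac{1}{\frac{k}{w} + 9} = \frac{1}{9 + \frac{k}{w}}$)
$\frac{12169}{30657} + \frac{S{\left(68,-49 \right)}}{31832} = \frac{12169}{30657} + \frac{\left(-49\right) \frac{1}{68 + 9 \left(-49\right)}}{31832} = 12169 \cdot \frac{1}{30657} + - \frac{49}{68 - 441} \cdot \frac{1}{31832} = \frac{12169}{30657} + - \frac{49}{-373} \cdot \frac{1}{31832} = \frac{12169}{30657} + \left(-49\right) \left(- \frac{1}{373}\right) \frac{1}{31832} = \frac{12169}{30657} + \frac{49}{373} \cdot \frac{1}{31832} = \frac{12169}{30657} + \frac{49}{11873336} = \frac{144488127977}{364000861752}$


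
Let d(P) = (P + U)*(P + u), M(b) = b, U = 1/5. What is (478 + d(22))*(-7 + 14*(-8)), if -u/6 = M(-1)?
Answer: -654262/5 ≈ -1.3085e+5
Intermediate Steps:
U = ⅕ ≈ 0.20000
u = 6 (u = -6*(-1) = 6)
d(P) = (6 + P)*(⅕ + P) (d(P) = (P + ⅕)*(P + 6) = (⅕ + P)*(6 + P) = (6 + P)*(⅕ + P))
(478 + d(22))*(-7 + 14*(-8)) = (478 + (6/5 + 22² + (31/5)*22))*(-7 + 14*(-8)) = (478 + (6/5 + 484 + 682/5))*(-7 - 112) = (478 + 3108/5)*(-119) = (5498/5)*(-119) = -654262/5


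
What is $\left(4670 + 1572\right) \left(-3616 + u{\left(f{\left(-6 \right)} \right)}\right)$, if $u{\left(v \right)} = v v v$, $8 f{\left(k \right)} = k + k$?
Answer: $- \frac{90368555}{4} \approx -2.2592 \cdot 10^{7}$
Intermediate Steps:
$f{\left(k \right)} = \frac{k}{4}$ ($f{\left(k \right)} = \frac{k + k}{8} = \frac{2 k}{8} = \frac{k}{4}$)
$u{\left(v \right)} = v^{3}$ ($u{\left(v \right)} = v^{2} v = v^{3}$)
$\left(4670 + 1572\right) \left(-3616 + u{\left(f{\left(-6 \right)} \right)}\right) = \left(4670 + 1572\right) \left(-3616 + \left(\frac{1}{4} \left(-6\right)\right)^{3}\right) = 6242 \left(-3616 + \left(- \frac{3}{2}\right)^{3}\right) = 6242 \left(-3616 - \frac{27}{8}\right) = 6242 \left(- \frac{28955}{8}\right) = - \frac{90368555}{4}$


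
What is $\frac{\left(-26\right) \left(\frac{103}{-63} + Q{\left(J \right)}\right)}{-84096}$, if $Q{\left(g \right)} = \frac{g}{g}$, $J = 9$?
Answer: $- \frac{65}{331128} \approx -0.0001963$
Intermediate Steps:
$Q{\left(g \right)} = 1$
$\frac{\left(-26\right) \left(\frac{103}{-63} + Q{\left(J \right)}\right)}{-84096} = \frac{\left(-26\right) \left(\frac{103}{-63} + 1\right)}{-84096} = - 26 \left(103 \left(- \frac{1}{63}\right) + 1\right) \left(- \frac{1}{84096}\right) = - 26 \left(- \frac{103}{63} + 1\right) \left(- \frac{1}{84096}\right) = \left(-26\right) \left(- \frac{40}{63}\right) \left(- \frac{1}{84096}\right) = \frac{1040}{63} \left(- \frac{1}{84096}\right) = - \frac{65}{331128}$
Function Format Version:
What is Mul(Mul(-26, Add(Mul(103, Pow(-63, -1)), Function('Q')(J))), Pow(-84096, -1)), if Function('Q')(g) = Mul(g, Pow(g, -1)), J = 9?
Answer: Rational(-65, 331128) ≈ -0.00019630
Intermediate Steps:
Function('Q')(g) = 1
Mul(Mul(-26, Add(Mul(103, Pow(-63, -1)), Function('Q')(J))), Pow(-84096, -1)) = Mul(Mul(-26, Add(Mul(103, Pow(-63, -1)), 1)), Pow(-84096, -1)) = Mul(Mul(-26, Add(Mul(103, Rational(-1, 63)), 1)), Rational(-1, 84096)) = Mul(Mul(-26, Add(Rational(-103, 63), 1)), Rational(-1, 84096)) = Mul(Mul(-26, Rational(-40, 63)), Rational(-1, 84096)) = Mul(Rational(1040, 63), Rational(-1, 84096)) = Rational(-65, 331128)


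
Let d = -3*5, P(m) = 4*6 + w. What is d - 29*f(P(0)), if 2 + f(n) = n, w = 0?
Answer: -653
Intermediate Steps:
P(m) = 24 (P(m) = 4*6 + 0 = 24 + 0 = 24)
f(n) = -2 + n
d = -15
d - 29*f(P(0)) = -15 - 29*(-2 + 24) = -15 - 29*22 = -15 - 638 = -653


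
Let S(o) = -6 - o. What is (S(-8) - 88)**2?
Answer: 7396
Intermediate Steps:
(S(-8) - 88)**2 = ((-6 - 1*(-8)) - 88)**2 = ((-6 + 8) - 88)**2 = (2 - 88)**2 = (-86)**2 = 7396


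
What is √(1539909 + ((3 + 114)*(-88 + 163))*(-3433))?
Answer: 3*I*√3176074 ≈ 5346.5*I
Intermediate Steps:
√(1539909 + ((3 + 114)*(-88 + 163))*(-3433)) = √(1539909 + (117*75)*(-3433)) = √(1539909 + 8775*(-3433)) = √(1539909 - 30124575) = √(-28584666) = 3*I*√3176074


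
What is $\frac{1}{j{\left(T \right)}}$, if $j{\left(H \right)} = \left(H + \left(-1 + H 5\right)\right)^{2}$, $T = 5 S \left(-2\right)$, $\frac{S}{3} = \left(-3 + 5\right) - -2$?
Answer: $\frac{1}{519841} \approx 1.9237 \cdot 10^{-6}$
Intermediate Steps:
$S = 12$ ($S = 3 \left(\left(-3 + 5\right) - -2\right) = 3 \left(2 + 2\right) = 3 \cdot 4 = 12$)
$T = -120$ ($T = 5 \cdot 12 \left(-2\right) = 60 \left(-2\right) = -120$)
$j{\left(H \right)} = \left(-1 + 6 H\right)^{2}$ ($j{\left(H \right)} = \left(H + \left(-1 + 5 H\right)\right)^{2} = \left(-1 + 6 H\right)^{2}$)
$\frac{1}{j{\left(T \right)}} = \frac{1}{\left(-1 + 6 \left(-120\right)\right)^{2}} = \frac{1}{\left(-1 - 720\right)^{2}} = \frac{1}{\left(-721\right)^{2}} = \frac{1}{519841}$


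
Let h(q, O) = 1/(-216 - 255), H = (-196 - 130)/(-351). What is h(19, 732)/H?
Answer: -117/51182 ≈ -0.0022860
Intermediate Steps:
H = 326/351 (H = -326*(-1/351) = 326/351 ≈ 0.92877)
h(q, O) = -1/471 (h(q, O) = 1/(-471) = -1/471)
h(19, 732)/H = -1/(471*326/351) = -1/471*351/326 = -117/51182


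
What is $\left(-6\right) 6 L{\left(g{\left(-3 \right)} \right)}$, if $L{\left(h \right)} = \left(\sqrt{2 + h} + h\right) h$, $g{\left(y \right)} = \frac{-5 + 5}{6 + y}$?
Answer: $0$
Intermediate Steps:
$g{\left(y \right)} = 0$ ($g{\left(y \right)} = \frac{0}{6 + y} = 0$)
$L{\left(h \right)} = h \left(h + \sqrt{2 + h}\right)$ ($L{\left(h \right)} = \left(h + \sqrt{2 + h}\right) h = h \left(h + \sqrt{2 + h}\right)$)
$\left(-6\right) 6 L{\left(g{\left(-3 \right)} \right)} = \left(-6\right) 6 \cdot 0 \left(0 + \sqrt{2 + 0}\right) = - 36 \cdot 0 \left(0 + \sqrt{2}\right) = - 36 \cdot 0 \sqrt{2} = \left(-36\right) 0 = 0$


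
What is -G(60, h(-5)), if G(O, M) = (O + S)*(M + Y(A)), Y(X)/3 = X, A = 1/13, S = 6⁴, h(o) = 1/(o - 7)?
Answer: -2599/13 ≈ -199.92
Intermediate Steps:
h(o) = 1/(-7 + o)
S = 1296
A = 1/13 ≈ 0.076923
Y(X) = 3*X
G(O, M) = (1296 + O)*(3/13 + M) (G(O, M) = (O + 1296)*(M + 3*(1/13)) = (1296 + O)*(M + 3/13) = (1296 + O)*(3/13 + M))
-G(60, h(-5)) = -(3888/13 + 1296/(-7 - 5) + (3/13)*60 + 60/(-7 - 5)) = -(3888/13 + 1296/(-12) + 180/13 + 60/(-12)) = -(3888/13 + 1296*(-1/12) + 180/13 - 1/12*60) = -(3888/13 - 108 + 180/13 - 5) = -1*2599/13 = -2599/13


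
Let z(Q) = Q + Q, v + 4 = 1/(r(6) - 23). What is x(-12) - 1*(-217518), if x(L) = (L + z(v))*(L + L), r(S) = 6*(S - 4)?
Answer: 2398026/11 ≈ 2.1800e+5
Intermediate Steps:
r(S) = -24 + 6*S (r(S) = 6*(-4 + S) = -24 + 6*S)
v = -45/11 (v = -4 + 1/((-24 + 6*6) - 23) = -4 + 1/((-24 + 36) - 23) = -4 + 1/(12 - 23) = -4 + 1/(-11) = -4 - 1/11 = -45/11 ≈ -4.0909)
z(Q) = 2*Q
x(L) = 2*L*(-90/11 + L) (x(L) = (L + 2*(-45/11))*(L + L) = (L - 90/11)*(2*L) = (-90/11 + L)*(2*L) = 2*L*(-90/11 + L))
x(-12) - 1*(-217518) = (2/11)*(-12)*(-90 + 11*(-12)) - 1*(-217518) = (2/11)*(-12)*(-90 - 132) + 217518 = (2/11)*(-12)*(-222) + 217518 = 5328/11 + 217518 = 2398026/11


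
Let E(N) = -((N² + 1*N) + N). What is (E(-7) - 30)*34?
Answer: -2210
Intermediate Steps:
E(N) = -N² - 2*N (E(N) = -((N² + N) + N) = -((N + N²) + N) = -(N² + 2*N) = -N² - 2*N)
(E(-7) - 30)*34 = (-1*(-7)*(2 - 7) - 30)*34 = (-1*(-7)*(-5) - 30)*34 = (-35 - 30)*34 = -65*34 = -2210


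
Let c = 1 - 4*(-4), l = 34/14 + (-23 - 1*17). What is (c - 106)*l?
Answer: 23407/7 ≈ 3343.9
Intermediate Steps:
l = -263/7 (l = 34*(1/14) + (-23 - 17) = 17/7 - 40 = -263/7 ≈ -37.571)
c = 17 (c = 1 + 16 = 17)
(c - 106)*l = (17 - 106)*(-263/7) = -89*(-263/7) = 23407/7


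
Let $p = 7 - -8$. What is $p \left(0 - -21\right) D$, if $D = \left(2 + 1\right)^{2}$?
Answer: $2835$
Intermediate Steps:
$D = 9$ ($D = 3^{2} = 9$)
$p = 15$ ($p = 7 + 8 = 15$)
$p \left(0 - -21\right) D = 15 \left(0 - -21\right) 9 = 15 \left(0 + 21\right) 9 = 15 \cdot 21 \cdot 9 = 315 \cdot 9 = 2835$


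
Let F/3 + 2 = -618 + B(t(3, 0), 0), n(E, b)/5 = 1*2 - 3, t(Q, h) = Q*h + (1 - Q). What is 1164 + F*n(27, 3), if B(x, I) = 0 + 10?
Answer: 10314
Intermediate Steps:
t(Q, h) = 1 - Q + Q*h
B(x, I) = 10
n(E, b) = -5 (n(E, b) = 5*(1*2 - 3) = 5*(2 - 3) = 5*(-1) = -5)
F = -1830 (F = -6 + 3*(-618 + 10) = -6 + 3*(-608) = -6 - 1824 = -1830)
1164 + F*n(27, 3) = 1164 - 1830*(-5) = 1164 + 9150 = 10314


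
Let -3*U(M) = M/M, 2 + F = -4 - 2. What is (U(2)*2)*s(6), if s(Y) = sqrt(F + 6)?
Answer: -2*I*sqrt(2)/3 ≈ -0.94281*I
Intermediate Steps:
F = -8 (F = -2 + (-4 - 2) = -2 - 6 = -8)
s(Y) = I*sqrt(2) (s(Y) = sqrt(-8 + 6) = sqrt(-2) = I*sqrt(2))
U(M) = -1/3 (U(M) = -M/(3*M) = -1/3*1 = -1/3)
(U(2)*2)*s(6) = (-1/3*2)*(I*sqrt(2)) = -2*I*sqrt(2)/3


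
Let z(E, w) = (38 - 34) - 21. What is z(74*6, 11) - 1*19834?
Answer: -19851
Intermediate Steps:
z(E, w) = -17 (z(E, w) = 4 - 21 = -17)
z(74*6, 11) - 1*19834 = -17 - 1*19834 = -17 - 19834 = -19851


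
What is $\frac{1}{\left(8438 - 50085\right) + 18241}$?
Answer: $- \frac{1}{23406} \approx -4.2724 \cdot 10^{-5}$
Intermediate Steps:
$\frac{1}{\left(8438 - 50085\right) + 18241} = \frac{1}{-41647 + 18241} = \frac{1}{-23406} = - \frac{1}{23406}$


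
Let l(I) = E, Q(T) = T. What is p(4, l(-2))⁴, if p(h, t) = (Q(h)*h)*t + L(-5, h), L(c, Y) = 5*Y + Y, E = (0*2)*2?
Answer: 331776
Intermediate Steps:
E = 0 (E = 0*2 = 0)
L(c, Y) = 6*Y
l(I) = 0
p(h, t) = 6*h + t*h² (p(h, t) = (h*h)*t + 6*h = h²*t + 6*h = t*h² + 6*h = 6*h + t*h²)
p(4, l(-2))⁴ = (4*(6 + 4*0))⁴ = (4*(6 + 0))⁴ = (4*6)⁴ = 24⁴ = 331776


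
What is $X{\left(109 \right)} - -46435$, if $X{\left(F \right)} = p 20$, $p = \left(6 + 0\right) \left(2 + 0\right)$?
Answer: $46675$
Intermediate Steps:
$p = 12$ ($p = 6 \cdot 2 = 12$)
$X{\left(F \right)} = 240$ ($X{\left(F \right)} = 12 \cdot 20 = 240$)
$X{\left(109 \right)} - -46435 = 240 - -46435 = 240 + 46435 = 46675$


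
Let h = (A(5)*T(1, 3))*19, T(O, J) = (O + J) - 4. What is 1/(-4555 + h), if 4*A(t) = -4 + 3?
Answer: -1/4555 ≈ -0.00021954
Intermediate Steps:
T(O, J) = -4 + J + O (T(O, J) = (J + O) - 4 = -4 + J + O)
A(t) = -¼ (A(t) = (-4 + 3)/4 = (¼)*(-1) = -¼)
h = 0 (h = -(-4 + 3 + 1)/4*19 = -¼*0*19 = 0*19 = 0)
1/(-4555 + h) = 1/(-4555 + 0) = 1/(-4555) = -1/4555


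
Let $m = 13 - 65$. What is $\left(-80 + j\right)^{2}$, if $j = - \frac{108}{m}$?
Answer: $\frac{1026169}{169} \approx 6072.0$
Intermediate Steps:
$m = -52$ ($m = 13 - 65 = -52$)
$j = \frac{27}{13}$ ($j = - \frac{108}{-52} = \left(-108\right) \left(- \frac{1}{52}\right) = \frac{27}{13} \approx 2.0769$)
$\left(-80 + j\right)^{2} = \left(-80 + \frac{27}{13}\right)^{2} = \left(- \frac{1013}{13}\right)^{2} = \frac{1026169}{169}$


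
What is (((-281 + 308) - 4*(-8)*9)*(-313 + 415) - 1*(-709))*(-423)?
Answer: -13890897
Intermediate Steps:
(((-281 + 308) - 4*(-8)*9)*(-313 + 415) - 1*(-709))*(-423) = ((27 + 32*9)*102 + 709)*(-423) = ((27 + 288)*102 + 709)*(-423) = (315*102 + 709)*(-423) = (32130 + 709)*(-423) = 32839*(-423) = -13890897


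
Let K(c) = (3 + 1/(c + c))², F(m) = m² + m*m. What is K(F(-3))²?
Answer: 141158161/1679616 ≈ 84.042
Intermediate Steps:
F(m) = 2*m² (F(m) = m² + m² = 2*m²)
K(c) = (3 + 1/(2*c))²
K(F(-3))² = ((1 + 6*(2*(-3)²))²/(4*(2*(-3)²)²))² = ((1 + 6*(2*9))²/(4*(2*9)²))² = ((¼)*(1 + 6*18)²/18²)² = ((¼)*(1/324)*(1 + 108)²)² = ((¼)*(1/324)*109²)² = ((¼)*(1/324)*11881)² = (11881/1296)² = 141158161/1679616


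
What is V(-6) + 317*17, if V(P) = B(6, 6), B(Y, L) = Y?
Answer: 5395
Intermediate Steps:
V(P) = 6
V(-6) + 317*17 = 6 + 317*17 = 6 + 5389 = 5395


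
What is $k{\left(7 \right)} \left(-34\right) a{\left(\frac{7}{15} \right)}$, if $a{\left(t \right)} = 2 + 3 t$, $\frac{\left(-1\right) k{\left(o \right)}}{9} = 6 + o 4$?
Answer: $\frac{176868}{5} \approx 35374.0$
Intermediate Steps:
$k{\left(o \right)} = -54 - 36 o$ ($k{\left(o \right)} = - 9 \left(6 + o 4\right) = - 9 \left(6 + 4 o\right) = -54 - 36 o$)
$k{\left(7 \right)} \left(-34\right) a{\left(\frac{7}{15} \right)} = \left(-54 - 252\right) \left(-34\right) \left(2 + 3 \cdot \frac{7}{15}\right) = \left(-54 - 252\right) \left(-34\right) \left(2 + 3 \cdot 7 \cdot \frac{1}{15}\right) = \left(-306\right) \left(-34\right) \left(2 + 3 \cdot \frac{7}{15}\right) = 10404 \left(2 + \frac{7}{5}\right) = 10404 \cdot \frac{17}{5} = \frac{176868}{5}$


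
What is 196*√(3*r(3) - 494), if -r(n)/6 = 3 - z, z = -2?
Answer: 392*I*√146 ≈ 4736.6*I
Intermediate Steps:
r(n) = -30 (r(n) = -6*(3 - 1*(-2)) = -6*(3 + 2) = -6*5 = -30)
196*√(3*r(3) - 494) = 196*√(3*(-30) - 494) = 196*√(-90 - 494) = 196*√(-584) = 196*(2*I*√146) = 392*I*√146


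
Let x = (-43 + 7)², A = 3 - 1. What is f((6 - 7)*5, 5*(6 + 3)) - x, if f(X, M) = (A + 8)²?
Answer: -1196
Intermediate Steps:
A = 2
f(X, M) = 100 (f(X, M) = (2 + 8)² = 10² = 100)
x = 1296 (x = (-36)² = 1296)
f((6 - 7)*5, 5*(6 + 3)) - x = 100 - 1*1296 = 100 - 1296 = -1196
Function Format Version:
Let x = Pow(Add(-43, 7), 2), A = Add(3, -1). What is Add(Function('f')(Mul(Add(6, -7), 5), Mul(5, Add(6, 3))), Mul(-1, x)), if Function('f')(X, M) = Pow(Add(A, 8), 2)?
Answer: -1196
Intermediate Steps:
A = 2
Function('f')(X, M) = 100 (Function('f')(X, M) = Pow(Add(2, 8), 2) = Pow(10, 2) = 100)
x = 1296 (x = Pow(-36, 2) = 1296)
Add(Function('f')(Mul(Add(6, -7), 5), Mul(5, Add(6, 3))), Mul(-1, x)) = Add(100, Mul(-1, 1296)) = Add(100, -1296) = -1196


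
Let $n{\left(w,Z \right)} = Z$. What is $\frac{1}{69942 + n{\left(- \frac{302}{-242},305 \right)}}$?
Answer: $\frac{1}{70247} \approx 1.4235 \cdot 10^{-5}$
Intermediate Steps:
$\frac{1}{69942 + n{\left(- \frac{302}{-242},305 \right)}} = \frac{1}{69942 + 305} = \frac{1}{70247}$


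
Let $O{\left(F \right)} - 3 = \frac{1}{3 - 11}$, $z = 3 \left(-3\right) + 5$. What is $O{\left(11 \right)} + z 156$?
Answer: $- \frac{4969}{8} \approx -621.13$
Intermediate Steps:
$z = -4$ ($z = -9 + 5 = -4$)
$O{\left(F \right)} = \frac{23}{8}$ ($O{\left(F \right)} = 3 + \frac{1}{3 - 11} = 3 + \frac{1}{-8} = 3 - \frac{1}{8} = \frac{23}{8}$)
$O{\left(11 \right)} + z 156 = \frac{23}{8} - 624 = - \frac{4969}{8}$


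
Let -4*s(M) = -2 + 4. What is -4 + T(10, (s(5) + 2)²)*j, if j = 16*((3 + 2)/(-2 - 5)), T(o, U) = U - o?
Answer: 592/7 ≈ 84.571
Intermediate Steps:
s(M) = -½ (s(M) = -(-2 + 4)/4 = -¼*2 = -½)
j = -80/7 (j = 16*(5/(-7)) = 16*(5*(-⅐)) = 16*(-5/7) = -80/7 ≈ -11.429)
-4 + T(10, (s(5) + 2)²)*j = -4 + ((-½ + 2)² - 1*10)*(-80/7) = -4 + ((3/2)² - 10)*(-80/7) = -4 + (9/4 - 10)*(-80/7) = -4 - 31/4*(-80/7) = -4 + 620/7 = 592/7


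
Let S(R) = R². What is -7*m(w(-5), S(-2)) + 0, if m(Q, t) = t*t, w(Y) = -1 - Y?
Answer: -112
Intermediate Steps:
m(Q, t) = t²
-7*m(w(-5), S(-2)) + 0 = -7*((-2)²)² + 0 = -7*4² + 0 = -7*16 + 0 = -112 + 0 = -112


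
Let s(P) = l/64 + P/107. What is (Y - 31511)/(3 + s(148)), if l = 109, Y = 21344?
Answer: -23207872/13893 ≈ -1670.5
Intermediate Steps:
s(P) = 109/64 + P/107
(Y - 31511)/(3 + s(148)) = (21344 - 31511)/(3 + (109/64 + (1/107)*148)) = -10167/(3 + (109/64 + 148/107)) = -10167/(3 + 21135/6848) = -10167/41679/6848 = -10167*6848/41679 = -23207872/13893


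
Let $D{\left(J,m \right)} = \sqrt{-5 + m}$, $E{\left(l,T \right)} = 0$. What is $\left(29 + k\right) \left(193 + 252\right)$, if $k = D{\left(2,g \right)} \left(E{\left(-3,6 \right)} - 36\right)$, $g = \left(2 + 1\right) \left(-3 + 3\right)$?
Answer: $12905 - 16020 i \sqrt{5} \approx 12905.0 - 35822.0 i$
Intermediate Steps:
$g = 0$ ($g = 3 \cdot 0 = 0$)
$k = - 36 i \sqrt{5}$ ($k = \sqrt{-5 + 0} \left(0 - 36\right) = \sqrt{-5} \left(-36\right) = i \sqrt{5} \left(-36\right) = - 36 i \sqrt{5} \approx - 80.498 i$)
$\left(29 + k\right) \left(193 + 252\right) = \left(29 - 36 i \sqrt{5}\right) \left(193 + 252\right) = \left(29 - 36 i \sqrt{5}\right) 445 = 12905 - 16020 i \sqrt{5}$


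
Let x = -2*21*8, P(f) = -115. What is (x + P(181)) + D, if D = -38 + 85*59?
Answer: 4526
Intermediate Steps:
x = -336 (x = -42*8 = -336)
D = 4977 (D = -38 + 5015 = 4977)
(x + P(181)) + D = (-336 - 115) + 4977 = -451 + 4977 = 4526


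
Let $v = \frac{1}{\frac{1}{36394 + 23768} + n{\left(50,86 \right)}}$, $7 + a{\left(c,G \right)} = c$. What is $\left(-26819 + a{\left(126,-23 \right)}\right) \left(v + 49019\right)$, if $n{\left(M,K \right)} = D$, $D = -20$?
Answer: $- \frac{1574806380519300}{1203239} \approx -1.3088 \cdot 10^{9}$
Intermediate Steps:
$n{\left(M,K \right)} = -20$
$a{\left(c,G \right)} = -7 + c$
$v = - \frac{60162}{1203239}$ ($v = \frac{1}{\frac{1}{36394 + 23768} - 20} = \frac{1}{\frac{1}{60162} - 20} = \frac{1}{- \frac{1203239}{60162}} = - \frac{60162}{1203239} \approx -0.05$)
$\left(-26819 + a{\left(126,-23 \right)}\right) \left(v + 49019\right) = \left(-26819 + \left(-7 + 126\right)\right) \left(- \frac{60162}{1203239} + 49019\right) = \left(-26819 + 119\right) \frac{58981512379}{1203239} = \left(-26700\right) \frac{58981512379}{1203239} = - \frac{1574806380519300}{1203239}$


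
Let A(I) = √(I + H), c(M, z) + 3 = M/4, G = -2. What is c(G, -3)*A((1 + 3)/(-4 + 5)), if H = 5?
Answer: -21/2 ≈ -10.500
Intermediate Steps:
c(M, z) = -3 + M/4
A(I) = √(5 + I) (A(I) = √(I + 5) = √(5 + I))
c(G, -3)*A((1 + 3)/(-4 + 5)) = (-3 + (¼)*(-2))*√(5 + (1 + 3)/(-4 + 5)) = (-3 - ½)*√(5 + 4/1) = -7*√(5 + 4*1)/2 = -7*√(5 + 4)/2 = -7*√9/2 = -7/2*3 = -21/2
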